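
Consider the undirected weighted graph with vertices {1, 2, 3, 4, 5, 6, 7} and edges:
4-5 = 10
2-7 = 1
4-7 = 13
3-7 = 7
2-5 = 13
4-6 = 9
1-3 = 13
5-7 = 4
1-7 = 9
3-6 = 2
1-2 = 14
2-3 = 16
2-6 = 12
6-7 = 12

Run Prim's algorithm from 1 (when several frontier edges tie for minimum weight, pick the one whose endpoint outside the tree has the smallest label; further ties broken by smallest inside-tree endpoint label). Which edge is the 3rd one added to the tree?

Prim's algorithm from 1:
Step 1: frontier [1-7 9, 1-3 13, 1-2 14] → take 1-7 (9); add 7.
Step 2: frontier [1-3 13, 1-2 14, 2-7 1, 5-7 4, 3-7 7, 6-7 12, 4-7 13] → take 2-7 (1); add 2.
Step 3: frontier [1-3 13, 2-6 12, 2-5 13, 2-3 16, 5-7 4, 3-7 7, 6-7 12, 4-7 13] → take 5-7 (4); add 5.
Step 4: frontier [1-3 13, 2-6 12, 2-3 16, 4-5 10, 3-7 7, 6-7 12, 4-7 13] → take 3-7 (7); add 3.
Step 5: frontier [2-6 12, 3-6 2, 4-5 10, 6-7 12, 4-7 13] → take 3-6 (2); add 6.
Step 6: frontier [4-5 10, 4-6 9, 4-7 13] → take 4-6 (9); add 4.
The 3rd edge added is 5-7.

5-7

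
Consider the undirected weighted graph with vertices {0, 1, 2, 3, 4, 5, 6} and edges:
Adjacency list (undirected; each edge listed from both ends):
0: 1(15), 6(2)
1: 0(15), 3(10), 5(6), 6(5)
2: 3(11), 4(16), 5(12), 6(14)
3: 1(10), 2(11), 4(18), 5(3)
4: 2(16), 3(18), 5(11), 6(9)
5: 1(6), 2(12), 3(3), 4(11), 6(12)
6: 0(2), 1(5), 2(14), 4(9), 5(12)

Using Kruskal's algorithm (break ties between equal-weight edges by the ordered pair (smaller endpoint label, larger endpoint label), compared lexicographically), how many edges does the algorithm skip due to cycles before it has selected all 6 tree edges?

1

Kruskal: consider edges lightest-first.
0 6 (2): add — endpoints in different components.
3 5 (3): add — endpoints in different components.
1 6 (5): add — endpoints in different components.
1 5 (6): add — endpoints in different components.
4 6 (9): add — endpoints in different components.
1 3 (10): skip — 1 and 3 already connected.
2 3 (11): add — endpoints in different components.
Edges rejected before the tree was complete: 1.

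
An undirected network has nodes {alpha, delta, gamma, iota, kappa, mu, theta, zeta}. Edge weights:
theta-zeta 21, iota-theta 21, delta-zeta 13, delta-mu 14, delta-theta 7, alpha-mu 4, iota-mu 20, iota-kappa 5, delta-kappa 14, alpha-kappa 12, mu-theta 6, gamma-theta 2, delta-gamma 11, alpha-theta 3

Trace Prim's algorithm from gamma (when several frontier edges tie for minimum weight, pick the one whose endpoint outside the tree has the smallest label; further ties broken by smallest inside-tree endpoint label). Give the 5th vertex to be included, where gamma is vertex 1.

delta

Prim's algorithm from gamma:
Step 1: cheapest edge leaving the tree is gamma-theta (2); add theta.
Step 2: cheapest edge leaving the tree is alpha-theta (3); add alpha.
Step 3: cheapest edge leaving the tree is alpha-mu (4); add mu.
Step 4: cheapest edge leaving the tree is delta-theta (7); add delta.
Step 5: cheapest edge leaving the tree is alpha-kappa (12); add kappa.
Step 6: cheapest edge leaving the tree is iota-kappa (5); add iota.
Step 7: cheapest edge leaving the tree is delta-zeta (13); add zeta.
Vertex order: gamma, theta, alpha, mu, delta, kappa, iota, zeta. The 5th vertex is delta.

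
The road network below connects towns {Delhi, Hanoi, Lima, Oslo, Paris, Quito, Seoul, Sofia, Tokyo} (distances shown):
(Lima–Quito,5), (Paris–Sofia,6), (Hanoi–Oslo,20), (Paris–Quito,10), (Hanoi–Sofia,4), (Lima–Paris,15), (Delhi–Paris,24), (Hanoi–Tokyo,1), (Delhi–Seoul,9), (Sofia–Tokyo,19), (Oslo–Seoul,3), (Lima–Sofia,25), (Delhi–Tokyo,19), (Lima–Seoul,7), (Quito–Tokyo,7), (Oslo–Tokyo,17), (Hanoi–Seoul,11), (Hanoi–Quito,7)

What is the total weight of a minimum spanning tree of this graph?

42

Kruskal's algorithm — process edges by increasing weight (ties by edge label):
Hanoi–Tokyo (1): add — endpoints in different components.
Oslo–Seoul (3): add — endpoints in different components.
Hanoi–Sofia (4): add — endpoints in different components.
Lima–Quito (5): add — endpoints in different components.
Paris–Sofia (6): add — endpoints in different components.
Hanoi–Quito (7): add — endpoints in different components.
Lima–Seoul (7): add — endpoints in different components.
Quito–Tokyo (7): skip — Tokyo and Quito already connected.
Delhi–Seoul (9): add — endpoints in different components.
MST edges: Hanoi–Tokyo, Oslo–Seoul, Hanoi–Sofia, Lima–Quito, Paris–Sofia, Hanoi–Quito, Lima–Seoul, Delhi–Seoul; total weight 1+3+4+5+6+7+7+9 = 42.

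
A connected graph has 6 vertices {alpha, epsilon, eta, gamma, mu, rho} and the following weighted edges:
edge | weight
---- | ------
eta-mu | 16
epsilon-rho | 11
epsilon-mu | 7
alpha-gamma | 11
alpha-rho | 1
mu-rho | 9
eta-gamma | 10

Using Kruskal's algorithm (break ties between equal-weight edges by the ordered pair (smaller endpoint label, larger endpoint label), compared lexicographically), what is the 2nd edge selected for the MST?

epsilon-mu

Kruskal's algorithm — process edges by increasing weight (ties by edge label):
alpha-rho (1): add. Components now {alpha,rho} {gamma} {epsilon} {mu} {eta}
epsilon-mu (7): add. Components now {alpha,rho} {gamma} {epsilon,mu} {eta}
mu-rho (9): add. Components now {alpha,epsilon,mu,rho} {gamma} {eta}
eta-gamma (10): add. Components now {alpha,epsilon,mu,rho} {eta,gamma}
alpha-gamma (11): add. Components now {alpha,epsilon,eta,gamma,mu,rho}
The 2nd edge added is epsilon-mu.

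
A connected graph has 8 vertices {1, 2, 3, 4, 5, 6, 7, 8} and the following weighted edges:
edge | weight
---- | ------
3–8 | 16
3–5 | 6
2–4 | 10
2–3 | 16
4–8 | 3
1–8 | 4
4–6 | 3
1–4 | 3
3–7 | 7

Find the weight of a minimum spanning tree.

48

Grow the tree from 2 using Prim:
Step 1: frontier [2–4 10, 2–3 16] → take 2–4 (10); add 4.
Step 2: frontier [2–3 16, 1–4 3, 4–6 3, 4–8 3] → take 1–4 (3); add 1.
Step 3: frontier [1–8 4, 2–3 16, 4–6 3, 4–8 3] → take 4–6 (3); add 6.
Step 4: frontier [1–8 4, 2–3 16, 4–8 3] → take 4–8 (3); add 8.
Step 5: frontier [2–3 16, 3–8 16] → take 2–3 (16); add 3.
Step 6: frontier [3–5 6, 3–7 7] → take 3–5 (6); add 5.
Step 7: frontier [3–7 7] → take 3–7 (7); add 7.
MST edges: 2–4, 1–4, 4–6, 4–8, 2–3, 3–5, 3–7; total weight 10+3+3+3+16+6+7 = 48.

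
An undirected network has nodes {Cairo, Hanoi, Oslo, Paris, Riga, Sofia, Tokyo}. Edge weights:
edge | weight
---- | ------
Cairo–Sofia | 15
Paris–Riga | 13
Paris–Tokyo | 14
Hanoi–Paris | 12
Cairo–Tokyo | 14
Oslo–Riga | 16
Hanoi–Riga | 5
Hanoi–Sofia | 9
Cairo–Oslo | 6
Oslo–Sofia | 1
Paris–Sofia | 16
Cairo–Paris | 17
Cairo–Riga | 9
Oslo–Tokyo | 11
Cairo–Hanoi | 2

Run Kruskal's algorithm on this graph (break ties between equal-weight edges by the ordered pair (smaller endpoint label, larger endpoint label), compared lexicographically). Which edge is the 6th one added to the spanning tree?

Kruskal: consider edges lightest-first.
Oslo–Sofia (1): add — endpoints in different components.
Cairo–Hanoi (2): add — endpoints in different components.
Hanoi–Riga (5): add — endpoints in different components.
Cairo–Oslo (6): add — endpoints in different components.
Cairo–Riga (9): skip — Cairo and Riga already connected.
Hanoi–Sofia (9): skip — Sofia and Hanoi already connected.
Oslo–Tokyo (11): add — endpoints in different components.
Hanoi–Paris (12): add — endpoints in different components.
The 6th edge added is Hanoi–Paris.

Hanoi-Paris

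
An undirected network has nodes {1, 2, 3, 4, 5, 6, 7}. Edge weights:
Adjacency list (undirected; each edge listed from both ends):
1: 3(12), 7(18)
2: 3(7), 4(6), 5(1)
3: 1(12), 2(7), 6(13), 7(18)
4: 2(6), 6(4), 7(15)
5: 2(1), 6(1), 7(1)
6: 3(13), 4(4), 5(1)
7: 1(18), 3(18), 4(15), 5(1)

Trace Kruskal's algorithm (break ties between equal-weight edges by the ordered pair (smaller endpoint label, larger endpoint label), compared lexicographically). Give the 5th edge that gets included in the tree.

Kruskal: consider edges lightest-first.
2 5 (1): add. Components now {1} {2,5} {3} {4} {6} {7}
5 6 (1): add. Components now {1} {2,5,6} {3} {4} {7}
5 7 (1): add. Components now {1} {2,5,6,7} {3} {4}
4 6 (4): add. Components now {1} {2,4,5,6,7} {3}
2 4 (6): skip — 2 and 4 already connected.
2 3 (7): add. Components now {1} {2,3,4,5,6,7}
1 3 (12): add. Components now {1,2,3,4,5,6,7}
The 5th edge added is 2 3.

2-3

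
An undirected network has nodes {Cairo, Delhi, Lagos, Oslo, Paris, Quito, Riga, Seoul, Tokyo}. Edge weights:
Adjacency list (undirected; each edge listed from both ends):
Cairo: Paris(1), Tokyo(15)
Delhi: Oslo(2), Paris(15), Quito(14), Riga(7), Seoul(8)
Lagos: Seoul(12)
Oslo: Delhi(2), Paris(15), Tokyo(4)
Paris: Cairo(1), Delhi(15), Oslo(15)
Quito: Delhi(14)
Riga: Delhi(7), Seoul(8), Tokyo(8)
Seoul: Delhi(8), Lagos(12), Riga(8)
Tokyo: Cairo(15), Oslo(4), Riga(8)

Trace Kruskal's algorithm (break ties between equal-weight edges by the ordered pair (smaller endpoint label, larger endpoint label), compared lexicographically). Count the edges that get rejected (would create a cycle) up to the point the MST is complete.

2

Kruskal: consider edges lightest-first.
Cairo–Paris (1): add — endpoints in different components.
Delhi–Oslo (2): add — endpoints in different components.
Oslo–Tokyo (4): add — endpoints in different components.
Delhi–Riga (7): add — endpoints in different components.
Delhi–Seoul (8): add — endpoints in different components.
Riga–Seoul (8): skip — Riga and Seoul already connected.
Riga–Tokyo (8): skip — Riga and Tokyo already connected.
Lagos–Seoul (12): add — endpoints in different components.
Delhi–Quito (14): add — endpoints in different components.
Cairo–Tokyo (15): add — endpoints in different components.
Edges rejected before the tree was complete: 2.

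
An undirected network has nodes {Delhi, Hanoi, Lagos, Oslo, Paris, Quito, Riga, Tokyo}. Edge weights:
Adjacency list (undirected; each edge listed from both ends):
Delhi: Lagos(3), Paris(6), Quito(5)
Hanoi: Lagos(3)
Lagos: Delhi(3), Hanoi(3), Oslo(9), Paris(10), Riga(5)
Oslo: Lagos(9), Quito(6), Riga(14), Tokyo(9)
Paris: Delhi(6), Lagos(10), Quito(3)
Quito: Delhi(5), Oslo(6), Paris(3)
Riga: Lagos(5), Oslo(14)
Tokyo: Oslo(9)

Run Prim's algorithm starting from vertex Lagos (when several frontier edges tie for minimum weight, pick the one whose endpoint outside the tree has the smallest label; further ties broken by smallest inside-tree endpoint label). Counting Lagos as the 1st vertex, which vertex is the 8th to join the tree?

Grow the tree from Lagos using Prim:
Step 1: cheapest edge leaving the tree is Delhi—Lagos (3); add Delhi.
Step 2: cheapest edge leaving the tree is Hanoi—Lagos (3); add Hanoi.
Step 3: cheapest edge leaving the tree is Delhi—Quito (5); add Quito.
Step 4: cheapest edge leaving the tree is Paris—Quito (3); add Paris.
Step 5: cheapest edge leaving the tree is Lagos—Riga (5); add Riga.
Step 6: cheapest edge leaving the tree is Oslo—Quito (6); add Oslo.
Step 7: cheapest edge leaving the tree is Oslo—Tokyo (9); add Tokyo.
Vertex order: Lagos, Delhi, Hanoi, Quito, Paris, Riga, Oslo, Tokyo. The 8th vertex is Tokyo.

Tokyo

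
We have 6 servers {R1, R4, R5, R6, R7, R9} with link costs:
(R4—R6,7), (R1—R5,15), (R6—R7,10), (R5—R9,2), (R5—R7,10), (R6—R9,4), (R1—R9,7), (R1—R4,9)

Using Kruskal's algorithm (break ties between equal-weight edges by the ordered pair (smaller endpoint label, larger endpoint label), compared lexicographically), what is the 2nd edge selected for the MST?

Sort edges by weight, then run Kruskal:
R5—R9 (2): add — endpoints in different components.
R6—R9 (4): add — endpoints in different components.
R1—R9 (7): add — endpoints in different components.
R4—R6 (7): add — endpoints in different components.
R1—R4 (9): skip — R4 and R1 already connected.
R5—R7 (10): add — endpoints in different components.
The 2nd edge added is R6—R9.

R6-R9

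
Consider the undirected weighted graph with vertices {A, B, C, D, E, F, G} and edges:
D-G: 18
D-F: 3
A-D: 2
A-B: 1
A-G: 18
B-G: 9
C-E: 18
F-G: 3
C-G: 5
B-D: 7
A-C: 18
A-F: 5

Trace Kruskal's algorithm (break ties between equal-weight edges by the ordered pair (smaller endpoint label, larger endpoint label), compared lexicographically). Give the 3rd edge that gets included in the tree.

D-F

Kruskal: consider edges lightest-first.
A-B (1): add — endpoints in different components.
A-D (2): add — endpoints in different components.
D-F (3): add — endpoints in different components.
F-G (3): add — endpoints in different components.
A-F (5): skip — A and F already connected.
C-G (5): add — endpoints in different components.
B-D (7): skip — B and D already connected.
B-G (9): skip — B and G already connected.
A-C (18): skip — A and C already connected.
A-G (18): skip — A and G already connected.
C-E (18): add — endpoints in different components.
The 3rd edge added is D-F.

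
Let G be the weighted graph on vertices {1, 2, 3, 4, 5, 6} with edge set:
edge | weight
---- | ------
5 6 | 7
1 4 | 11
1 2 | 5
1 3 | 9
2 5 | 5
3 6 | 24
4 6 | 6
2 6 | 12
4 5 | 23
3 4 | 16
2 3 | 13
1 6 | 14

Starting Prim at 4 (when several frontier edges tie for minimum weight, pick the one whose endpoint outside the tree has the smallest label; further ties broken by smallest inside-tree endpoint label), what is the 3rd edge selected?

2-5

Prim, starting at 4.
Step 1: frontier [4 6 6, 1 4 11, 3 4 16, 4 5 23] → take 4 6 (6); add 6.
Step 2: frontier [1 4 11, 3 4 16, 4 5 23, 5 6 7, 2 6 12, 1 6 14, 3 6 24] → take 5 6 (7); add 5.
Step 3: frontier [1 4 11, 3 4 16, 2 5 5, 2 6 12, 1 6 14, 3 6 24] → take 2 5 (5); add 2.
Step 4: frontier [1 2 5, 2 3 13, 1 4 11, 3 4 16, 1 6 14, 3 6 24] → take 1 2 (5); add 1.
Step 5: frontier [1 3 9, 2 3 13, 3 4 16, 3 6 24] → take 1 3 (9); add 3.
The 3rd edge added is 2 5.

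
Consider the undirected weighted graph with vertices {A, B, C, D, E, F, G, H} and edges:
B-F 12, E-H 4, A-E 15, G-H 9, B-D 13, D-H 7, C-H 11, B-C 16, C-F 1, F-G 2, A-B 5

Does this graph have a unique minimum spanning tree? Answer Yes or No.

Yes

Kruskal: consider edges lightest-first.
C-F (1): add — endpoints in different components.
F-G (2): add — endpoints in different components.
E-H (4): add — endpoints in different components.
A-B (5): add — endpoints in different components.
D-H (7): add — endpoints in different components.
G-H (9): add — endpoints in different components.
C-H (11): skip — C and H already connected.
B-F (12): add — endpoints in different components.
Every non-tree edge has weight strictly greater than the heaviest edge on the tree path between its endpoints, so the MST is unique.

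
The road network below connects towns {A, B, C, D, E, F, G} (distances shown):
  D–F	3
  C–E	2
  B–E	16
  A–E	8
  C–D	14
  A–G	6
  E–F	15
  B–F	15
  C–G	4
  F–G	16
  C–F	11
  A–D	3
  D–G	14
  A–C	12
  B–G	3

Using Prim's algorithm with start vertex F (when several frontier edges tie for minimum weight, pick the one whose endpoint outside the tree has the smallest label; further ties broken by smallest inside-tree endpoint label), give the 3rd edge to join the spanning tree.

Prim, starting at F.
Step 1: cheapest edge leaving the tree is D–F (3); add D.
Step 2: cheapest edge leaving the tree is A–D (3); add A.
Step 3: cheapest edge leaving the tree is A–G (6); add G.
Step 4: cheapest edge leaving the tree is B–G (3); add B.
Step 5: cheapest edge leaving the tree is C–G (4); add C.
Step 6: cheapest edge leaving the tree is C–E (2); add E.
The 3rd edge added is A–G.

A-G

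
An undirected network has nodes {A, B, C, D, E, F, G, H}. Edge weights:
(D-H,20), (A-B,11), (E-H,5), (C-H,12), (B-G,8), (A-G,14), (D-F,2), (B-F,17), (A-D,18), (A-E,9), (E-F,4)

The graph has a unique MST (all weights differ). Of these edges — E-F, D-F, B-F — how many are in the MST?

Kruskal: consider edges lightest-first.
D-F (2): add — endpoints in different components.
E-F (4): add — endpoints in different components.
E-H (5): add — endpoints in different components.
B-G (8): add — endpoints in different components.
A-E (9): add — endpoints in different components.
A-B (11): add — endpoints in different components.
C-H (12): add — endpoints in different components.
MST edge set: {D-F, E-F, E-H, B-G, A-E, A-B, C-H}.
Of the listed edges, {E-F, D-F} are in the MST → 2.

2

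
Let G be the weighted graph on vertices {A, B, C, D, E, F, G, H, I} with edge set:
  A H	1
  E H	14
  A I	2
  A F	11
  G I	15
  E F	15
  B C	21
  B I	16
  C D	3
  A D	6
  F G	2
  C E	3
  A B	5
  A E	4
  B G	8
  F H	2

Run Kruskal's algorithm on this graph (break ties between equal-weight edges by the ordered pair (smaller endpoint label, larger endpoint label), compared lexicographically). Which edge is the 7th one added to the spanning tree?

Sort edges by weight, then run Kruskal:
A H (1): add — endpoints in different components.
A I (2): add — endpoints in different components.
F G (2): add — endpoints in different components.
F H (2): add — endpoints in different components.
C D (3): add — endpoints in different components.
C E (3): add — endpoints in different components.
A E (4): add — endpoints in different components.
A B (5): add — endpoints in different components.
The 7th edge added is A E.

A-E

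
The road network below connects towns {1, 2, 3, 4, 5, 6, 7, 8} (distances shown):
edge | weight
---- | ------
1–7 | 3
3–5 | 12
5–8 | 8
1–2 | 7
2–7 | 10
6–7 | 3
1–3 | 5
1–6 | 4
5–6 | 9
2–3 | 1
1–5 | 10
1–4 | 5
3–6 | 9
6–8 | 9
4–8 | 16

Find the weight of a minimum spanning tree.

34

Prim, starting at 6.
Step 1: cheapest edge leaving the tree is 6–7 (3); add 7.
Step 2: cheapest edge leaving the tree is 1–7 (3); add 1.
Step 3: cheapest edge leaving the tree is 1–3 (5); add 3.
Step 4: cheapest edge leaving the tree is 2–3 (1); add 2.
Step 5: cheapest edge leaving the tree is 1–4 (5); add 4.
Step 6: cheapest edge leaving the tree is 5–6 (9); add 5.
Step 7: cheapest edge leaving the tree is 5–8 (8); add 8.
MST edges: 6–7, 1–7, 1–3, 2–3, 1–4, 5–6, 5–8; total weight 3+3+5+1+5+9+8 = 34.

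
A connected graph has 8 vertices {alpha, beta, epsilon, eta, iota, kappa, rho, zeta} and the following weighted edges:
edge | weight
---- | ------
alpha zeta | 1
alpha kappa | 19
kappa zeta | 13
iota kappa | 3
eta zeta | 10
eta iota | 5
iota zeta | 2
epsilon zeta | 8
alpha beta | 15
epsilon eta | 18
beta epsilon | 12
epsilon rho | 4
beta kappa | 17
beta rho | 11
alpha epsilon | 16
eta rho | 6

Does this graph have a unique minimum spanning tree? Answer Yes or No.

Yes

Kruskal's algorithm — process edges by increasing weight (ties by edge label):
alpha zeta (1): add — endpoints in different components.
iota zeta (2): add — endpoints in different components.
iota kappa (3): add — endpoints in different components.
epsilon rho (4): add — endpoints in different components.
eta iota (5): add — endpoints in different components.
eta rho (6): add — endpoints in different components.
epsilon zeta (8): skip — zeta and epsilon already connected.
eta zeta (10): skip — zeta and eta already connected.
beta rho (11): add — endpoints in different components.
Every non-tree edge has weight strictly greater than the heaviest edge on the tree path between its endpoints, so the MST is unique.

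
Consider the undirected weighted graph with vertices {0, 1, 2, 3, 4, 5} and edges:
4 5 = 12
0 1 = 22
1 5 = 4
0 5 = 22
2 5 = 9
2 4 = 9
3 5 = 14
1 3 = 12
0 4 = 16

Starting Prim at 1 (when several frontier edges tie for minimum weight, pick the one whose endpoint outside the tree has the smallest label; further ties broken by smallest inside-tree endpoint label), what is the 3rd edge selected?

Prim's algorithm from 1:
Step 1: frontier [1 5 4, 1 3 12, 0 1 22] → take 1 5 (4); add 5.
Step 2: frontier [1 3 12, 0 1 22, 2 5 9, 4 5 12, 3 5 14, 0 5 22] → take 2 5 (9); add 2.
Step 3: frontier [1 3 12, 0 1 22, 2 4 9, 4 5 12, 3 5 14, 0 5 22] → take 2 4 (9); add 4.
Step 4: frontier [1 3 12, 0 1 22, 0 4 16, 3 5 14, 0 5 22] → take 1 3 (12); add 3.
Step 5: frontier [0 1 22, 0 4 16, 0 5 22] → take 0 4 (16); add 0.
The 3rd edge added is 2 4.

2-4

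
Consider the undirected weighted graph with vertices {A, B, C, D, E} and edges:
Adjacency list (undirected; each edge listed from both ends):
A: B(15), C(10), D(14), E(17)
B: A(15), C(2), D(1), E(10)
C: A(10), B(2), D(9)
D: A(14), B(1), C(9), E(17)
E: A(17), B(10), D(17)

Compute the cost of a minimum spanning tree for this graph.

Prim's algorithm from D:
Step 1: cheapest edge leaving the tree is B—D (1); add B.
Step 2: cheapest edge leaving the tree is B—C (2); add C.
Step 3: cheapest edge leaving the tree is A—C (10); add A.
Step 4: cheapest edge leaving the tree is B—E (10); add E.
MST edges: B—D, B—C, A—C, B—E; total weight 1+2+10+10 = 23.

23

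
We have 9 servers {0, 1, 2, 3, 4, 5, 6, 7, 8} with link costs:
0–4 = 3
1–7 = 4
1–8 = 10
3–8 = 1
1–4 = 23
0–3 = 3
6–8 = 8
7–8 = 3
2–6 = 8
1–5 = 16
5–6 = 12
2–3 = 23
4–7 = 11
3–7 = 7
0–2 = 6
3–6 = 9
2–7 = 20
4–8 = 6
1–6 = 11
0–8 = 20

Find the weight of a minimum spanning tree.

Prim's algorithm from 7:
Step 1: cheapest edge leaving the tree is 7–8 (3); add 8.
Step 2: cheapest edge leaving the tree is 3–8 (1); add 3.
Step 3: cheapest edge leaving the tree is 0–3 (3); add 0.
Step 4: cheapest edge leaving the tree is 0–4 (3); add 4.
Step 5: cheapest edge leaving the tree is 1–7 (4); add 1.
Step 6: cheapest edge leaving the tree is 0–2 (6); add 2.
Step 7: cheapest edge leaving the tree is 2–6 (8); add 6.
Step 8: cheapest edge leaving the tree is 5–6 (12); add 5.
MST edges: 7–8, 3–8, 0–3, 0–4, 1–7, 0–2, 2–6, 5–6; total weight 3+1+3+3+4+6+8+12 = 40.

40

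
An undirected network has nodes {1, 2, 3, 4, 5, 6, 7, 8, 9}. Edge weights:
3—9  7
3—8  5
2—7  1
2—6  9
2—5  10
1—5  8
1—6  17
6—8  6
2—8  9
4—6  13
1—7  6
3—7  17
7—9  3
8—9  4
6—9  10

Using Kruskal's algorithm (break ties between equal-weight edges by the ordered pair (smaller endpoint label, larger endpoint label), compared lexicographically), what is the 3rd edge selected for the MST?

Kruskal: consider edges lightest-first.
2—7 (1): add — endpoints in different components.
7—9 (3): add — endpoints in different components.
8—9 (4): add — endpoints in different components.
3—8 (5): add — endpoints in different components.
1—7 (6): add — endpoints in different components.
6—8 (6): add — endpoints in different components.
3—9 (7): skip — 3 and 9 already connected.
1—5 (8): add — endpoints in different components.
2—6 (9): skip — 2 and 6 already connected.
2—8 (9): skip — 2 and 8 already connected.
2—5 (10): skip — 2 and 5 already connected.
6—9 (10): skip — 6 and 9 already connected.
4—6 (13): add — endpoints in different components.
The 3rd edge added is 8—9.

8-9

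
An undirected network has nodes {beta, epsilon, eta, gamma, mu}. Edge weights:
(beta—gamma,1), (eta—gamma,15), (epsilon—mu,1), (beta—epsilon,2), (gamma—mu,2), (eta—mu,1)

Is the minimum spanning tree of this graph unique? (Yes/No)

No

Sort edges by weight, then run Kruskal:
beta—gamma (1): add — endpoints in different components.
epsilon—mu (1): add — endpoints in different components.
eta—mu (1): add — endpoints in different components.
beta—epsilon (2): add — endpoints in different components.
Non-tree edge gamma—mu has weight 2, equal to the heaviest edge on its tree cycle — swapping gives another MST of the same weight. Not unique.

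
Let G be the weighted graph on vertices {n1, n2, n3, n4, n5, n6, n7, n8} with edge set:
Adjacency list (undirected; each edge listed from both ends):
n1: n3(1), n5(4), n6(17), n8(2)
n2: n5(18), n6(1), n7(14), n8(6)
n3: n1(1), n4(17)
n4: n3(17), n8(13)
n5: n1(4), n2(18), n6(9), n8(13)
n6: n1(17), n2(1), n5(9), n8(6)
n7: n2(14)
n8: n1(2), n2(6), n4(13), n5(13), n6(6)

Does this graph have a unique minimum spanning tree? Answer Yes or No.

No

Kruskal's algorithm — process edges by increasing weight (ties by edge label):
n1—n3 (1): add — endpoints in different components.
n2—n6 (1): add — endpoints in different components.
n1—n8 (2): add — endpoints in different components.
n1—n5 (4): add — endpoints in different components.
n2—n8 (6): add — endpoints in different components.
n6—n8 (6): skip — n6 and n8 already connected.
n5—n6 (9): skip — n6 and n5 already connected.
n4—n8 (13): add — endpoints in different components.
n5—n8 (13): skip — n5 and n8 already connected.
n2—n7 (14): add — endpoints in different components.
Non-tree edge n6—n8 has weight 6, equal to the heaviest edge on its tree cycle — swapping gives another MST of the same weight. Not unique.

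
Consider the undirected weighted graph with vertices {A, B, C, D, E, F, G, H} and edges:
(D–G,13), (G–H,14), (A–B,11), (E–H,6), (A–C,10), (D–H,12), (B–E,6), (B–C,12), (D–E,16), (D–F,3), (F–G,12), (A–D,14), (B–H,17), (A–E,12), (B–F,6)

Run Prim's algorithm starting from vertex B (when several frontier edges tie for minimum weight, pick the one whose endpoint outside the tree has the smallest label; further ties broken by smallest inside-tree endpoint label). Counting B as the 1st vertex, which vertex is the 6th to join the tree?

Grow the tree from B using Prim:
Step 1: cheapest edge leaving the tree is B–E (6); add E.
Step 2: cheapest edge leaving the tree is B–F (6); add F.
Step 3: cheapest edge leaving the tree is D–F (3); add D.
Step 4: cheapest edge leaving the tree is E–H (6); add H.
Step 5: cheapest edge leaving the tree is A–B (11); add A.
Step 6: cheapest edge leaving the tree is A–C (10); add C.
Step 7: cheapest edge leaving the tree is F–G (12); add G.
Vertex order: B, E, F, D, H, A, C, G. The 6th vertex is A.

A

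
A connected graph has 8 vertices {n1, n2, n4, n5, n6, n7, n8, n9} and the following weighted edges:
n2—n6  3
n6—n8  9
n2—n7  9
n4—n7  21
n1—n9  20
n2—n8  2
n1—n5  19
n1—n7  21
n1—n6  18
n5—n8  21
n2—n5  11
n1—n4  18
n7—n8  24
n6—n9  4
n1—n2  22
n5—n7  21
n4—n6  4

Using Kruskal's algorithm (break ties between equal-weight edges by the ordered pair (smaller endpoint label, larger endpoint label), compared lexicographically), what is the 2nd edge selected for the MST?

n2-n6

Kruskal's algorithm — process edges by increasing weight (ties by edge label):
n2—n8 (2): add — endpoints in different components.
n2—n6 (3): add — endpoints in different components.
n4—n6 (4): add — endpoints in different components.
n6—n9 (4): add — endpoints in different components.
n2—n7 (9): add — endpoints in different components.
n6—n8 (9): skip — n8 and n6 already connected.
n2—n5 (11): add — endpoints in different components.
n1—n4 (18): add — endpoints in different components.
The 2nd edge added is n2—n6.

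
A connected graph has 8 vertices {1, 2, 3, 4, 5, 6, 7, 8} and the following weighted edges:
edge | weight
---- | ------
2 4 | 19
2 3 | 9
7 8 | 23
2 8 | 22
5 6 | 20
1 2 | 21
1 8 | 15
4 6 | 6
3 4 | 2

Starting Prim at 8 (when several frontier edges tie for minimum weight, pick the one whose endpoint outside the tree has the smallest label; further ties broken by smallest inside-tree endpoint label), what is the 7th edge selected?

7-8

Grow the tree from 8 using Prim:
Step 1: cheapest edge leaving the tree is 1 8 (15); add 1.
Step 2: cheapest edge leaving the tree is 1 2 (21); add 2.
Step 3: cheapest edge leaving the tree is 2 3 (9); add 3.
Step 4: cheapest edge leaving the tree is 3 4 (2); add 4.
Step 5: cheapest edge leaving the tree is 4 6 (6); add 6.
Step 6: cheapest edge leaving the tree is 5 6 (20); add 5.
Step 7: cheapest edge leaving the tree is 7 8 (23); add 7.
The 7th edge added is 7 8.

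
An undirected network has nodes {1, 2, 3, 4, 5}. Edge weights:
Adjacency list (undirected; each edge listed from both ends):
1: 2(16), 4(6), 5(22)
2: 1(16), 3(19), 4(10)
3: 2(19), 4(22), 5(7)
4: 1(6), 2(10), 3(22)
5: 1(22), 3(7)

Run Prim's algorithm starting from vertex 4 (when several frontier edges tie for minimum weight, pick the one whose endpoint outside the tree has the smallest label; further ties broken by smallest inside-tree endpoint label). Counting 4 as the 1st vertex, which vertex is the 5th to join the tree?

5

Grow the tree from 4 using Prim:
Step 1: frontier [1–4 6, 2–4 10, 3–4 22] → take 1–4 (6); add 1.
Step 2: frontier [1–2 16, 1–5 22, 2–4 10, 3–4 22] → take 2–4 (10); add 2.
Step 3: frontier [1–5 22, 2–3 19, 3–4 22] → take 2–3 (19); add 3.
Step 4: frontier [1–5 22, 3–5 7] → take 3–5 (7); add 5.
Vertex order: 4, 1, 2, 3, 5. The 5th vertex is 5.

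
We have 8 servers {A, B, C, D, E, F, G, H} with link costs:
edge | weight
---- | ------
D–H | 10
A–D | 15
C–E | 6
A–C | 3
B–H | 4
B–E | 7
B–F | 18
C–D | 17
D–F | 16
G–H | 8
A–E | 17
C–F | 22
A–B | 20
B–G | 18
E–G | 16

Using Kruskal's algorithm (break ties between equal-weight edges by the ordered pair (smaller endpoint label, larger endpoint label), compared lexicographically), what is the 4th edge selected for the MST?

B-E

Sort edges by weight, then run Kruskal:
A–C (3): add — endpoints in different components.
B–H (4): add — endpoints in different components.
C–E (6): add — endpoints in different components.
B–E (7): add — endpoints in different components.
G–H (8): add — endpoints in different components.
D–H (10): add — endpoints in different components.
A–D (15): skip — A and D already connected.
D–F (16): add — endpoints in different components.
The 4th edge added is B–E.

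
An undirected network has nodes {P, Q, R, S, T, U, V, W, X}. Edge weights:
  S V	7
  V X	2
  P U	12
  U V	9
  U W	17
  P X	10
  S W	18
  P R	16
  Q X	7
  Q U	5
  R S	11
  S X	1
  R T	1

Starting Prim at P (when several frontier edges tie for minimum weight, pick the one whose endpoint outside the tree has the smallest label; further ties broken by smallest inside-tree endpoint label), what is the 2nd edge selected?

Grow the tree from P using Prim:
Step 1: frontier [P X 10, P U 12, P R 16] → take P X (10); add X.
Step 2: frontier [P U 12, P R 16, S X 1, V X 2, Q X 7] → take S X (1); add S.
Step 3: frontier [P U 12, P R 16, S V 7, R S 11, S W 18, V X 2, Q X 7] → take V X (2); add V.
Step 4: frontier [P U 12, P R 16, R S 11, S W 18, U V 9, Q X 7] → take Q X (7); add Q.
Step 5: frontier [P U 12, P R 16, Q U 5, R S 11, S W 18, U V 9] → take Q U (5); add U.
Step 6: frontier [P R 16, R S 11, S W 18, U W 17] → take R S (11); add R.
Step 7: frontier [R T 1, S W 18, U W 17] → take R T (1); add T.
Step 8: frontier [S W 18, U W 17] → take U W (17); add W.
The 2nd edge added is S X.

S-X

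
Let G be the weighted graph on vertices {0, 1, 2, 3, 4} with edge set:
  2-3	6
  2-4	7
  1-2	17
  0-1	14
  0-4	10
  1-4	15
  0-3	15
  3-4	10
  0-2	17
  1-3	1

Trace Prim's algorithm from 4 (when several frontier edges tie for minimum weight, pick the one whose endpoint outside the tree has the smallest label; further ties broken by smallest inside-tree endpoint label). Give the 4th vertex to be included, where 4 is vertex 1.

Prim's algorithm from 4:
Step 1: frontier [2-4 7, 0-4 10, 3-4 10, 1-4 15] → take 2-4 (7); add 2.
Step 2: frontier [2-3 6, 0-2 17, 1-2 17, 0-4 10, 3-4 10, 1-4 15] → take 2-3 (6); add 3.
Step 3: frontier [0-2 17, 1-2 17, 1-3 1, 0-3 15, 0-4 10, 1-4 15] → take 1-3 (1); add 1.
Step 4: frontier [0-1 14, 0-2 17, 0-3 15, 0-4 10] → take 0-4 (10); add 0.
Vertex order: 4, 2, 3, 1, 0. The 4th vertex is 1.

1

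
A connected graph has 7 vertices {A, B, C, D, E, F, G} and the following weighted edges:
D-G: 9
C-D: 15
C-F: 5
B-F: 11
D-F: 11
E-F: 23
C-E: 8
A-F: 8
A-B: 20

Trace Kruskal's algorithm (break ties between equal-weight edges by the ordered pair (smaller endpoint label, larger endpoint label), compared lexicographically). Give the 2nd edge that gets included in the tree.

Kruskal: consider edges lightest-first.
C-F (5): add. Components now {A} {B} {C,F} {D} {E} {G}
A-F (8): add. Components now {A,C,F} {B} {D} {E} {G}
C-E (8): add. Components now {A,C,E,F} {B} {D} {G}
D-G (9): add. Components now {A,C,E,F} {B} {D,G}
B-F (11): add. Components now {A,B,C,E,F} {D,G}
D-F (11): add. Components now {A,B,C,D,E,F,G}
The 2nd edge added is A-F.

A-F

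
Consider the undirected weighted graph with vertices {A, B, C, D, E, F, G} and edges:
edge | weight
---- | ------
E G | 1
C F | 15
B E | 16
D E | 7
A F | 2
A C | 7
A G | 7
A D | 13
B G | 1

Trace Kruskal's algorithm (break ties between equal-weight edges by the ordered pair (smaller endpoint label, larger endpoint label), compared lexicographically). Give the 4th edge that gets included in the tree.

Sort edges by weight, then run Kruskal:
B G (1): add. Components now {A} {B,G} {C} {D} {E} {F}
E G (1): add. Components now {A} {B,E,G} {C} {D} {F}
A F (2): add. Components now {A,F} {B,E,G} {C} {D}
A C (7): add. Components now {A,C,F} {B,E,G} {D}
A G (7): add. Components now {A,B,C,E,F,G} {D}
D E (7): add. Components now {A,B,C,D,E,F,G}
The 4th edge added is A C.

A-C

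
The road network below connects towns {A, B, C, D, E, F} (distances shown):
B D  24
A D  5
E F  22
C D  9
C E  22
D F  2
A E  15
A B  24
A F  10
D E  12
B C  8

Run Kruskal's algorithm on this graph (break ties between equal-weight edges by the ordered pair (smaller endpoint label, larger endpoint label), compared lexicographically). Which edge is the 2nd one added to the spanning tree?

Sort edges by weight, then run Kruskal:
D F (2): add. Components now {A} {B} {C} {D,F} {E}
A D (5): add. Components now {A,D,F} {B} {C} {E}
B C (8): add. Components now {A,D,F} {B,C} {E}
C D (9): add. Components now {A,B,C,D,F} {E}
A F (10): skip — A and F already connected.
D E (12): add. Components now {A,B,C,D,E,F}
The 2nd edge added is A D.

A-D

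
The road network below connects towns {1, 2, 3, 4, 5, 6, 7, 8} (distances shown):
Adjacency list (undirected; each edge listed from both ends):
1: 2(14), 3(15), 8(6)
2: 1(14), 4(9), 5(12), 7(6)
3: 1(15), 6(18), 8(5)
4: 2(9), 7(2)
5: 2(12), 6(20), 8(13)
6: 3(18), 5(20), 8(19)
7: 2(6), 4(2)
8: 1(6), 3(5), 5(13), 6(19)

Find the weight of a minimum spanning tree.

62

Kruskal's algorithm — process edges by increasing weight (ties by edge label):
4-7 (2): add — endpoints in different components.
3-8 (5): add — endpoints in different components.
1-8 (6): add — endpoints in different components.
2-7 (6): add — endpoints in different components.
2-4 (9): skip — 2 and 4 already connected.
2-5 (12): add — endpoints in different components.
5-8 (13): add — endpoints in different components.
1-2 (14): skip — 1 and 2 already connected.
1-3 (15): skip — 1 and 3 already connected.
3-6 (18): add — endpoints in different components.
MST edges: 4-7, 3-8, 1-8, 2-7, 2-5, 5-8, 3-6; total weight 2+5+6+6+12+13+18 = 62.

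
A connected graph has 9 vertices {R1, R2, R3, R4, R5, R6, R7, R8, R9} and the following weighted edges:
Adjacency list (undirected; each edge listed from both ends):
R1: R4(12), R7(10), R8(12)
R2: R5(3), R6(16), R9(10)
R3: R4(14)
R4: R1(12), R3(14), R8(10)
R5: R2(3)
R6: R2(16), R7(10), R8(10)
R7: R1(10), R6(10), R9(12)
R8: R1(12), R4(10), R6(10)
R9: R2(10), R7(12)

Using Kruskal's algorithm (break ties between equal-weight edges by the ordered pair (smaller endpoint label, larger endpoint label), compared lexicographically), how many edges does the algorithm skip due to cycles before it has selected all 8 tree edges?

Kruskal: consider edges lightest-first.
R2-R5 (3): add — endpoints in different components.
R1-R7 (10): add — endpoints in different components.
R2-R9 (10): add — endpoints in different components.
R4-R8 (10): add — endpoints in different components.
R6-R7 (10): add — endpoints in different components.
R6-R8 (10): add — endpoints in different components.
R1-R4 (12): skip — R4 and R1 already connected.
R1-R8 (12): skip — R1 and R8 already connected.
R7-R9 (12): add — endpoints in different components.
R3-R4 (14): add — endpoints in different components.
Edges rejected before the tree was complete: 2.

2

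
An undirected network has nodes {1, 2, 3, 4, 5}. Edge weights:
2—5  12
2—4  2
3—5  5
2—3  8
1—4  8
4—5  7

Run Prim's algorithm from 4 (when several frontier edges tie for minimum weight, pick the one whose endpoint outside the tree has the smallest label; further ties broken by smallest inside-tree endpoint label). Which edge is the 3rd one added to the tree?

Prim's algorithm from 4:
Step 1: cheapest edge leaving the tree is 2—4 (2); add 2.
Step 2: cheapest edge leaving the tree is 4—5 (7); add 5.
Step 3: cheapest edge leaving the tree is 3—5 (5); add 3.
Step 4: cheapest edge leaving the tree is 1—4 (8); add 1.
The 3rd edge added is 3—5.

3-5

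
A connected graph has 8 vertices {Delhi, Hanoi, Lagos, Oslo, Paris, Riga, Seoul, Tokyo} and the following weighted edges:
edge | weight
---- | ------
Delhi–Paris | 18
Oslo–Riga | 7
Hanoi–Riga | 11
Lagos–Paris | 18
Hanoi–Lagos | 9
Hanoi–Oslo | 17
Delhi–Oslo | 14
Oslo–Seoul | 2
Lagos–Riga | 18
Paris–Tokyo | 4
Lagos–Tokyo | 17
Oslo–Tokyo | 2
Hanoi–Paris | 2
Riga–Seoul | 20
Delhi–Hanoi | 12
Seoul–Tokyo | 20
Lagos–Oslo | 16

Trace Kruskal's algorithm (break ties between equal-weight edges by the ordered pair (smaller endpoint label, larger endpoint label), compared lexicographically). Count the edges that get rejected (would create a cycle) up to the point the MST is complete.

1

Kruskal's algorithm — process edges by increasing weight (ties by edge label):
Hanoi–Paris (2): add — endpoints in different components.
Oslo–Seoul (2): add — endpoints in different components.
Oslo–Tokyo (2): add — endpoints in different components.
Paris–Tokyo (4): add — endpoints in different components.
Oslo–Riga (7): add — endpoints in different components.
Hanoi–Lagos (9): add — endpoints in different components.
Hanoi–Riga (11): skip — Riga and Hanoi already connected.
Delhi–Hanoi (12): add — endpoints in different components.
Edges rejected before the tree was complete: 1.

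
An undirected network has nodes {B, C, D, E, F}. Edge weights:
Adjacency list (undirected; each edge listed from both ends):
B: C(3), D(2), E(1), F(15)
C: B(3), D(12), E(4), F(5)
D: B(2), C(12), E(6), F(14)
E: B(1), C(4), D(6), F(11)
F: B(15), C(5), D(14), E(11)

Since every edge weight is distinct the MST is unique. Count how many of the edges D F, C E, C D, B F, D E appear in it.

Sort edges by weight, then run Kruskal:
B E (1): add — endpoints in different components.
B D (2): add — endpoints in different components.
B C (3): add — endpoints in different components.
C E (4): skip — C and E already connected.
C F (5): add — endpoints in different components.
MST edge set: {B E, B D, B C, C F}.
Of the listed edges, {} are in the MST → 0.

0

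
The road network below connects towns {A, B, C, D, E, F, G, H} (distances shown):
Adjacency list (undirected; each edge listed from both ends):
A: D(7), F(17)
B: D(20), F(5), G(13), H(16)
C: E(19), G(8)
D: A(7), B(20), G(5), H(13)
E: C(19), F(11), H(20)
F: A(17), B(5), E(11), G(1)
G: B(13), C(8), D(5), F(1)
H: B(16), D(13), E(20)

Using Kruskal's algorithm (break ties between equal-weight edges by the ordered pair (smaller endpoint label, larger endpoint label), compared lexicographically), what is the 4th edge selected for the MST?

A-D

Kruskal's algorithm — process edges by increasing weight (ties by edge label):
F–G (1): add — endpoints in different components.
B–F (5): add — endpoints in different components.
D–G (5): add — endpoints in different components.
A–D (7): add — endpoints in different components.
C–G (8): add — endpoints in different components.
E–F (11): add — endpoints in different components.
B–G (13): skip — B and G already connected.
D–H (13): add — endpoints in different components.
The 4th edge added is A–D.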